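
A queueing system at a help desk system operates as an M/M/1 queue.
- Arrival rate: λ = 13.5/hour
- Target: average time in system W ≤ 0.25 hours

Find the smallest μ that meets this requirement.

For M/M/1: W = 1/(μ-λ)
Need W ≤ 0.25, so 1/(μ-λ) ≤ 0.25
μ - λ ≥ 1/0.25 = 4.0000
μ ≥ 13.5 + 4.0000 = 17.5000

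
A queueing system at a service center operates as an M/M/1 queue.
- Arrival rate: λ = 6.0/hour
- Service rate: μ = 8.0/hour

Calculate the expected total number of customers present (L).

ρ = λ/μ = 6.0/8.0 = 0.7500
For M/M/1: L = λ/(μ-λ)
L = 6.0/(8.0-6.0) = 6.0/2.00
L = 3.0000 customers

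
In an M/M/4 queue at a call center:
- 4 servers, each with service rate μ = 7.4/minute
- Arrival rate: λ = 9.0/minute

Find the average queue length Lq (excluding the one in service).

Traffic intensity: ρ = λ/(cμ) = 9.0/(4×7.4) = 0.3041
Since ρ = 0.3041 < 1, system is stable.
Offered load a = λ/μ = cρ = 9.0/7.4 = 1.2162
P₀ = [ Σₙ₌₀^3 aⁿ/n! + a^4/(4!(1-ρ)) ]⁻¹
Σ = a^0/0! + a^1/1! + a^2/2! + a^3/3! = 1.0000 + 1.2162 + 0.7396 + 0.2998 = 3.2556
a^4/(4!(1-ρ)) = 2.1880/(24 × 0.6959) = 0.1310
P₀ = 1/(3.2556 + 0.1310) = 0.2953
Lq = P₀·a^4·ρ / (4!(1-ρ)²) = 0.2953 × 2.1880 × 0.3041 / (24 × 0.4843) = 0.01690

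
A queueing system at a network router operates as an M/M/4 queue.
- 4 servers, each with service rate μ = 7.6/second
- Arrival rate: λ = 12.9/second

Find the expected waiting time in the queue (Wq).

Traffic intensity: ρ = λ/(cμ) = 12.9/(4×7.6) = 0.4243
Since ρ = 0.4243 < 1, system is stable.
Offered load a = λ/μ = cρ = 12.9/7.6 = 1.6974
P₀ = [ Σₙ₌₀^3 aⁿ/n! + a^4/(4!(1-ρ)) ]⁻¹
Σ = a^0/0! + a^1/1! + a^2/2! + a^3/3! = 1.0000 + 1.6974 + 1.4405 + 0.8150 = 4.9529
a^4/(4!(1-ρ)) = 8.3005/(24 × 0.5757) = 0.6008
P₀ = 1/(4.9529 + 0.6008) = 0.1801
Lq = P₀·a^4·ρ / (4!(1-ρ)²) = 0.18006 × 8.3005 × 0.42434 / (24 × 0.33138) = 0.07974
Wq = Lq/λ = 0.079744/12.9 = 0.006182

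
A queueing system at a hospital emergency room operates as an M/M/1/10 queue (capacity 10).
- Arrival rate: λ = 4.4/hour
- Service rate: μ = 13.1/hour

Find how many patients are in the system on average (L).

ρ = λ/μ = 4.4/13.1 = 0.3359
P₀ = (1-ρ)/(1-ρ^(K+1)) = (1-0.3359)/(1-0.3359^11) = 0.6641/1.0000 = 0.6641
P_K = P₀×ρ^K = 0.66410 × 0.3359^10 = 0.66410 × 0.000018285 = 0.00001214
L = ρ[1 - (K+1)ρ^K + Kρ^(K+1)] / [(1-ρ)(1-ρ^(K+1))]
L = 0.3359 × (1 - 11×0.00001829 + 10×0.000006142) / ((1 - 0.3359) × (1 - 0.000006142)) = 0.5057 patients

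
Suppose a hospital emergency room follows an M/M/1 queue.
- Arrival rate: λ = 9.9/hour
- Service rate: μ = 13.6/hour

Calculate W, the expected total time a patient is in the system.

First, compute utilization: ρ = λ/μ = 9.9/13.6 = 0.7279
For M/M/1: W = 1/(μ-λ)
W = 1/(13.6-9.9) = 1/3.70
W = 0.2703 hours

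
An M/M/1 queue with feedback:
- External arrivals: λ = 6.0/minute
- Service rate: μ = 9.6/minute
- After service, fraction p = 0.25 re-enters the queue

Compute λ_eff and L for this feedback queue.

Effective arrival rate: λ_eff = λ/(1-p) = 6.0/(1-0.25) = 6.0/0.75 = 8.0000
ρ = λ_eff/μ = 8.0000/9.6 = 0.833333
L = ρ/(1-ρ) = 0.833333/(1-0.833333) = 5.0000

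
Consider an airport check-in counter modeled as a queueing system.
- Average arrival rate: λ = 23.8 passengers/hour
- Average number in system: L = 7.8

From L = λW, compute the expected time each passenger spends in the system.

Little's Law: L = λW, so W = L/λ
W = 7.8/23.8 = 0.3277 hours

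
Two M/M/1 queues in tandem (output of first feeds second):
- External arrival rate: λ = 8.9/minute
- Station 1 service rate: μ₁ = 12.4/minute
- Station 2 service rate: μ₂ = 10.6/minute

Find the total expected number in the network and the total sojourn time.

By Jackson's theorem, each station behaves as independent M/M/1.
Station 1: ρ₁ = 8.9/12.4 = 0.7177, L₁ = ρ₁/(1-ρ₁) = λ/(μ₁-λ) = 8.9/3.50 = 2.54286
Station 2: ρ₂ = 8.9/10.6 = 0.8396, L₂ = ρ₂/(1-ρ₂) = λ/(μ₂-λ) = 8.9/1.70 = 5.23529
Total: L = L₁ + L₂ = 2.54286 + 5.23529 = 7.77815
W = L/λ = 7.77815/8.9 = 0.8739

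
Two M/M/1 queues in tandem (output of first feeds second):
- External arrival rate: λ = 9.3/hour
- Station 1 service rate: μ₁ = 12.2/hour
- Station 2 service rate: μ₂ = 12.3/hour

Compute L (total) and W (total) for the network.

By Jackson's theorem, each station behaves as independent M/M/1.
Station 1: ρ₁ = 9.3/12.2 = 0.7623, L₁ = ρ₁/(1-ρ₁) = λ/(μ₁-λ) = 9.3/2.90 = 3.2069
Station 2: ρ₂ = 9.3/12.3 = 0.7561, L₂ = ρ₂/(1-ρ₂) = λ/(μ₂-λ) = 9.3/3.00 = 3.1000
Total: L = L₁ + L₂ = 3.2069 + 3.1000 = 6.3069
W = L/λ = 6.3069/9.3 = 0.6782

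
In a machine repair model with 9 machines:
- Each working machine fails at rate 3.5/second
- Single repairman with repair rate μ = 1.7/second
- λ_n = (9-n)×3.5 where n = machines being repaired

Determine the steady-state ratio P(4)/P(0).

P(4)/P(0) = ∏_{i=0}^{4-1} λ_i/μ_{i+1}
= (9-0)×3.5/1.7 × (9-1)×3.5/1.7 × (9-2)×3.5/1.7 × (9-3)×3.5/1.7
= 54332.3236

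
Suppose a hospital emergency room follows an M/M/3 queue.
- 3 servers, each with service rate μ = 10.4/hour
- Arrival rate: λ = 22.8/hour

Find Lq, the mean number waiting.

Traffic intensity: ρ = λ/(cμ) = 22.8/(3×10.4) = 0.7308
Since ρ = 0.7308 < 1, system is stable.
Offered load a = λ/μ = cρ = 22.8/10.4 = 2.1923
P₀ = [ Σₙ₌₀^2 aⁿ/n! + a^3/(3!(1-ρ)) ]⁻¹
Σ = a^0/0! + a^1/1! + a^2/2! = 1.0000 + 2.1923 + 2.4031 = 5.5954
a^3/(3!(1-ρ)) = 10.5367/(6 × 0.26923) = 6.5227
P₀ = 1/(5.5954 + 6.5227) = 0.08252
Lq = P₀·a^3·ρ / (3!(1-ρ)²) = 0.082521 × 10.5367 × 0.73077 / (6 × 0.072485) = 1.4610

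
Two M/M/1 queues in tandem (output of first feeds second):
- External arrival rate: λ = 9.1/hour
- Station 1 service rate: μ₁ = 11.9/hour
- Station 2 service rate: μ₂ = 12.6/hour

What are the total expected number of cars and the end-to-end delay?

By Jackson's theorem, each station behaves as independent M/M/1.
Station 1: ρ₁ = 9.1/11.9 = 0.7647, L₁ = ρ₁/(1-ρ₁) = λ/(μ₁-λ) = 9.1/2.80 = 3.2500
Station 2: ρ₂ = 9.1/12.6 = 0.7222, L₂ = ρ₂/(1-ρ₂) = λ/(μ₂-λ) = 9.1/3.50 = 2.6000
Total: L = L₁ + L₂ = 3.2500 + 2.6000 = 5.8500
W = L/λ = 5.8500/9.1 = 0.6429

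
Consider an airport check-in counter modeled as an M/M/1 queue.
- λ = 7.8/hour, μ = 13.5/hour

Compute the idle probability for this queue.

ρ = λ/μ = 7.8/13.5 = 0.5778
P(0) = 1 - ρ = 1 - 0.5778 = 0.4222
The server is idle 42.22% of the time.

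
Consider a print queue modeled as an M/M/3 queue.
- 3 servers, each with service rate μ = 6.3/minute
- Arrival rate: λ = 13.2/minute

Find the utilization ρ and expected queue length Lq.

Traffic intensity: ρ = λ/(cμ) = 13.2/(3×6.3) = 0.6984
Since ρ = 0.6984 < 1, system is stable.
Offered load a = λ/μ = cρ = 13.2/6.3 = 2.0952
P₀ = [ Σₙ₌₀^2 aⁿ/n! + a^3/(3!(1-ρ)) ]⁻¹
Σ = a^0/0! + a^1/1! + a^2/2! = 1.0000 + 2.0952 + 2.1950 = 5.2902
a^3/(3!(1-ρ)) = 9.19814/(6 × 0.301587) = 5.0832
P₀ = 1/(5.2902 + 5.0832) = 0.09640
Lq = P₀·a^3·ρ / (3!(1-ρ)²) = 0.09640 × 9.1981 × 0.6984 / (6 × 0.09095) = 1.1348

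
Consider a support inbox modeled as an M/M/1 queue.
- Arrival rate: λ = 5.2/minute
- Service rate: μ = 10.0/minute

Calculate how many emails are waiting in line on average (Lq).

ρ = λ/μ = 5.2/10.0 = 0.5200
For M/M/1: Lq = λ²/(μ(μ-λ))
Lq = 27.04/(10.0 × 4.80)
Lq = 0.5633 emails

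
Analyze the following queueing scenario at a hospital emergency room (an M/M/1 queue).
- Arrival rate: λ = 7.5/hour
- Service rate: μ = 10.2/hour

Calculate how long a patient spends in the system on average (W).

First, compute utilization: ρ = λ/μ = 7.5/10.2 = 0.7353
For M/M/1: W = 1/(μ-λ)
W = 1/(10.2-7.5) = 1/2.70
W = 0.3704 hours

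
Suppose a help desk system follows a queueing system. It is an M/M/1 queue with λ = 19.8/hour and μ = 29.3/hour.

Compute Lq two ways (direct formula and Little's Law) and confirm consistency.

Method 1 (direct): Lq = λ²/(μ(μ-λ)) = 392.04/(29.3 × 9.50) = 1.4084

Method 2 (Little's Law):
W = 1/(μ-λ) = 1/9.50 = 0.10526
Wq = W - 1/μ = 0.10526 - 0.034130 = 0.07113
Lq = λWq = 19.8 × 0.07113 = 1.4084 ✔ (matches Method 1)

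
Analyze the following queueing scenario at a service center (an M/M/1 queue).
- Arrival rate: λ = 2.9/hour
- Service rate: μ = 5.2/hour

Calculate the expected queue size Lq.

ρ = λ/μ = 2.9/5.2 = 0.5577
For M/M/1: Lq = λ²/(μ(μ-λ))
Lq = 8.41/(5.2 × 2.30)
Lq = 0.7032 customers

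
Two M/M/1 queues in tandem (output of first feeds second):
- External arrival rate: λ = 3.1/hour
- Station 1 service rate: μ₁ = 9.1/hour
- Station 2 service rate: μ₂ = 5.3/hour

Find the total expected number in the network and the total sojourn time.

By Jackson's theorem, each station behaves as independent M/M/1.
Station 1: ρ₁ = 3.1/9.1 = 0.3407, L₁ = ρ₁/(1-ρ₁) = λ/(μ₁-λ) = 3.1/6.00 = 0.5167
Station 2: ρ₂ = 3.1/5.3 = 0.5849, L₂ = ρ₂/(1-ρ₂) = λ/(μ₂-λ) = 3.1/2.20 = 1.4091
Total: L = L₁ + L₂ = 0.5167 + 1.4091 = 1.9258
W = L/λ = 1.9258/3.1 = 0.6212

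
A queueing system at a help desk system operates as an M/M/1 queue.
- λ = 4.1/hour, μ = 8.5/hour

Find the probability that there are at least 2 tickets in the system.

ρ = λ/μ = 4.1/8.5 = 0.4824
P(N ≥ n) = ρⁿ
P(N ≥ 2) = 0.4824^2
P(N ≥ 2) = 0.2327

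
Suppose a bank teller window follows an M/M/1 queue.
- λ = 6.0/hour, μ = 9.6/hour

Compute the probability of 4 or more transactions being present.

ρ = λ/μ = 6.0/9.6 = 0.6250
P(N ≥ n) = ρⁿ
P(N ≥ 4) = 0.6250^4
P(N ≥ 4) = 0.1526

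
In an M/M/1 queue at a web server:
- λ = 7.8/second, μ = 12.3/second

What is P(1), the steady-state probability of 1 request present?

ρ = λ/μ = 7.8/12.3 = 0.6341
P(n) = (1-ρ)ρⁿ
P(1) = (1-0.6341) × 0.6341^1
P(1) = 0.3659 × 0.6341
P(1) = 0.2320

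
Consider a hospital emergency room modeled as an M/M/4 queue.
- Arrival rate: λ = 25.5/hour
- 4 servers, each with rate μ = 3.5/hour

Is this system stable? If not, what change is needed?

Stability requires ρ = λ/(cμ) < 1
ρ = 25.5/(4 × 3.5) = 25.5/14.00 = 1.8214
Since 1.8214 ≥ 1, the system is UNSTABLE.
Need c > λ/μ = 25.5/3.5 = 7.29.
Minimum servers needed: c = 8.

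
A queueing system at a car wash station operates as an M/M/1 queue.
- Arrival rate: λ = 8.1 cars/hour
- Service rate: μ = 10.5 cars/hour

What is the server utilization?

Server utilization: ρ = λ/μ
ρ = 8.1/10.5 = 0.7714
The server is busy 77.14% of the time.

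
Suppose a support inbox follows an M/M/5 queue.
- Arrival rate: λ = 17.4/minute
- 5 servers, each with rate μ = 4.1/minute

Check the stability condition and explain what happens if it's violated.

Stability requires ρ = λ/(cμ) < 1
ρ = 17.4/(5 × 4.1) = 17.4/20.50 = 0.8488
Since 0.8488 < 1, the system is STABLE.
The servers are busy 84.88% of the time.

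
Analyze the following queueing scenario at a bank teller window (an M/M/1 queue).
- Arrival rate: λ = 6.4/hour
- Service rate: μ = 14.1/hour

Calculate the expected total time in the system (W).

First, compute utilization: ρ = λ/μ = 6.4/14.1 = 0.4539
For M/M/1: W = 1/(μ-λ)
W = 1/(14.1-6.4) = 1/7.70
W = 0.1299 hours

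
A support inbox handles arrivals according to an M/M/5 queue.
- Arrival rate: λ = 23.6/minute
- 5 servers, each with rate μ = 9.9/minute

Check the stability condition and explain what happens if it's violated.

Stability requires ρ = λ/(cμ) < 1
ρ = 23.6/(5 × 9.9) = 23.6/49.50 = 0.4768
Since 0.4768 < 1, the system is STABLE.
The servers are busy 47.68% of the time.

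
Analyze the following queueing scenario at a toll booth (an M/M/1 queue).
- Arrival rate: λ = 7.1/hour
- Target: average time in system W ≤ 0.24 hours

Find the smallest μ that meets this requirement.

For M/M/1: W = 1/(μ-λ)
Need W ≤ 0.24, so 1/(μ-λ) ≤ 0.24
μ - λ ≥ 1/0.24 = 4.1667
μ ≥ 7.1 + 4.1667 = 11.2667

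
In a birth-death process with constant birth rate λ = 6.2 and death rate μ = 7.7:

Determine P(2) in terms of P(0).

For constant rates: P(n)/P(0) = (λ/μ)^n
P(2)/P(0) = (6.2/7.7)^2 = 0.8052^2 = 0.6483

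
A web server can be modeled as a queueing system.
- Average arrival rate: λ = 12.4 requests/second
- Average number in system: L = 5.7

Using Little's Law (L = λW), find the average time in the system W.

Little's Law: L = λW, so W = L/λ
W = 5.7/12.4 = 0.4597 seconds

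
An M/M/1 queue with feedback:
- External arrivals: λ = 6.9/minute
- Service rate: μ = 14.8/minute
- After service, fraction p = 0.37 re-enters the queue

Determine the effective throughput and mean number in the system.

Effective arrival rate: λ_eff = λ/(1-p) = 6.9/(1-0.37) = 6.9/0.63 = 10.95238
ρ = λ_eff/μ = 10.95238/14.8 = 0.740026
L = ρ/(1-ρ) = 0.740026/(1-0.740026) = 2.8465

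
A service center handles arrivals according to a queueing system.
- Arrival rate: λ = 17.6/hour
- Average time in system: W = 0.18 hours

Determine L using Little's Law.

Little's Law: L = λW
L = 17.6 × 0.18 = 3.1680 customers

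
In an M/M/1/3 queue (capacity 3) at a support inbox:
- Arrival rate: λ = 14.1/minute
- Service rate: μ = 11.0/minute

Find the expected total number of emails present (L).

ρ = λ/μ = 14.1/11.0 = 1.28182
P₀ = (1-ρ)/(1-ρ^(K+1)) = (1-1.28182)/(1-1.28182^4) = -0.2818/-1.6997 = 0.1658
P_K = P₀×ρ^K = 0.1658 × 1.28182^3 = 0.1658 × 2.1061 = 0.3492
L = ρ[1 - (K+1)ρ^K + Kρ^(K+1)] / [(1-ρ)(1-ρ^(K+1))]
L = 1.28182 × (1 - 4×2.106110 + 3×2.699654) / ((1 - 1.28182) × (1 - 2.699654)) = 1.8051 emails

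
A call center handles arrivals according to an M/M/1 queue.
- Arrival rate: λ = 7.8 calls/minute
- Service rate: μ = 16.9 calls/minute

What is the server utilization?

Server utilization: ρ = λ/μ
ρ = 7.8/16.9 = 0.4615
The server is busy 46.15% of the time.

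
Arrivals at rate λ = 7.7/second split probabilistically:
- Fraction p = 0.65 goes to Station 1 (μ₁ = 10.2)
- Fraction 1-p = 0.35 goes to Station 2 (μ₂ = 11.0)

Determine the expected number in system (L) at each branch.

Effective rates: λ₁ = 7.7×0.65 = 5.005, λ₂ = 7.7×0.35 = 2.695
Station 1: ρ₁ = 5.005/10.2 = 0.49069, L₁ = ρ₁/(1-ρ₁) = 0.49069/(1-0.49069) = 0.9634
Station 2: ρ₂ = 2.695/11.0 = 0.2450, L₂ = ρ₂/(1-ρ₂) = 0.2450/(1-0.2450) = 0.3245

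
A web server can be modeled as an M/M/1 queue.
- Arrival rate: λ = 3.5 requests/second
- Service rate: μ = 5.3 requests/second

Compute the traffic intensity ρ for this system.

Server utilization: ρ = λ/μ
ρ = 3.5/5.3 = 0.6604
The server is busy 66.04% of the time.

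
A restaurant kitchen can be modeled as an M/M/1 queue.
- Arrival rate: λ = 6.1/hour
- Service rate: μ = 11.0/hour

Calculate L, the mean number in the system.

ρ = λ/μ = 6.1/11.0 = 0.5545
For M/M/1: L = λ/(μ-λ)
L = 6.1/(11.0-6.1) = 6.1/4.90
L = 1.2449 orders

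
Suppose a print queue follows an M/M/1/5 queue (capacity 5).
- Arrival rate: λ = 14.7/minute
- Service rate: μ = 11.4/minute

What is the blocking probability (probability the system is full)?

ρ = λ/μ = 14.7/11.4 = 1.28947
P₀ = (1-ρ)/(1-ρ^(K+1)) = (1-1.28947)/(1-1.28947^6) = -0.28947/-3.5969 = 0.08048
P_K = P₀×ρ^K = 0.08048 × 1.28947^5 = 0.08048 × 3.5650 = 0.2869
Blocking probability = 28.69%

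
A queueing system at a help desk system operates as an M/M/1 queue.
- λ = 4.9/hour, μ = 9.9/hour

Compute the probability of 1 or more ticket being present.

ρ = λ/μ = 4.9/9.9 = 0.4949
P(N ≥ n) = ρⁿ
P(N ≥ 1) = 0.4949^1
P(N ≥ 1) = 0.4949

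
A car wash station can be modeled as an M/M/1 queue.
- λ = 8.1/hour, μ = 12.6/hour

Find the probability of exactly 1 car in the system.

ρ = λ/μ = 8.1/12.6 = 0.6429
P(n) = (1-ρ)ρⁿ
P(1) = (1-0.6429) × 0.6429^1
P(1) = 0.3571 × 0.6429
P(1) = 0.2296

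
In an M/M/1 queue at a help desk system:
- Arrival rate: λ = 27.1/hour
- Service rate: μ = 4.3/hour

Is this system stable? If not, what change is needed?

Stability requires ρ = λ/(cμ) < 1
ρ = 27.1/(1 × 4.3) = 27.1/4.30 = 6.3023
Since 6.3023 ≥ 1, the system is UNSTABLE.
Queue grows without bound. Need μ > λ = 27.1.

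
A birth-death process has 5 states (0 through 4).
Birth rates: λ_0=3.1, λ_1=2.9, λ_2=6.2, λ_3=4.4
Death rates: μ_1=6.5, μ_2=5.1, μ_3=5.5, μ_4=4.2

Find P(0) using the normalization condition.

Ratios P(n)/P(0) = (λ₀···λₙ₋₁)/(μ₁···μₙ):
P(1)/P(0) = (3.1)/(6.5) = 0.4769
P(2)/P(0) = (3.1×2.9)/(6.5×5.1) = 0.2712
P(3)/P(0) = (3.1×2.9×6.2)/(6.5×5.1×5.5) = 0.3057
P(4)/P(0) = (3.1×2.9×6.2×4.4)/(6.5×5.1×5.5×4.2) = 0.3203

Normalization: ∑ P(n) = 1
P(0) × (1.0000 + 0.4769 + 0.2712 + 0.3057 + 0.3203) = 1
P(0) × 2.3741 = 1
P(0) = 1/2.3741 = 0.4212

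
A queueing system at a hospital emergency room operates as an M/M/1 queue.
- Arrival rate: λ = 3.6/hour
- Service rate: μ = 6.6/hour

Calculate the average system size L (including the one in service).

ρ = λ/μ = 3.6/6.6 = 0.5455
For M/M/1: L = λ/(μ-λ)
L = 3.6/(6.6-3.6) = 3.6/3.00
L = 1.2000 patients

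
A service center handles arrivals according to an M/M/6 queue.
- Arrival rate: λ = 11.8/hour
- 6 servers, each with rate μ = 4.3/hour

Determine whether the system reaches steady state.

Stability requires ρ = λ/(cμ) < 1
ρ = 11.8/(6 × 4.3) = 11.8/25.80 = 0.4574
Since 0.4574 < 1, the system is STABLE.
The servers are busy 45.74% of the time.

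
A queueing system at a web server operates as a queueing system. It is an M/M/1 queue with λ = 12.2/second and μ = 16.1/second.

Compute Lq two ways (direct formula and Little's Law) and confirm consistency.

Method 1 (direct): Lq = λ²/(μ(μ-λ)) = 148.84/(16.1 × 3.90) = 2.3704

Method 2 (Little's Law):
W = 1/(μ-λ) = 1/3.90 = 0.25641
Wq = W - 1/μ = 0.25641 - 0.062112 = 0.194298
Lq = λWq = 12.2 × 0.194298 = 2.3704 ✔ (matches Method 1)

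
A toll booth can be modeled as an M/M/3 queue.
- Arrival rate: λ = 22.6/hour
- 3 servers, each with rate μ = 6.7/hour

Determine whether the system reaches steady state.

Stability requires ρ = λ/(cμ) < 1
ρ = 22.6/(3 × 6.7) = 22.6/20.10 = 1.1244
Since 1.1244 ≥ 1, the system is UNSTABLE.
Need c > λ/μ = 22.6/6.7 = 3.37.
Minimum servers needed: c = 4.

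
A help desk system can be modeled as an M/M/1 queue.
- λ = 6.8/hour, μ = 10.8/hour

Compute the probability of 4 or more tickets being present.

ρ = λ/μ = 6.8/10.8 = 0.62963
P(N ≥ n) = ρⁿ
P(N ≥ 4) = 0.62963^4
P(N ≥ 4) = 0.1572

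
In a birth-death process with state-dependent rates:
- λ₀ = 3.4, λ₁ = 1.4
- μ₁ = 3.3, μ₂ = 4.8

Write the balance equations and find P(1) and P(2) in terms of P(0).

Balance equations:
State 0: λ₀P₀ = μ₁P₁ → P₁ = (λ₀/μ₁)P₀ = (3.4/3.3)P₀ = 1.0303P₀
State 1: P₂ = (λ₀λ₁)/(μ₁μ₂)P₀ = (3.4×1.4)/(3.3×4.8)P₀ = 0.3005P₀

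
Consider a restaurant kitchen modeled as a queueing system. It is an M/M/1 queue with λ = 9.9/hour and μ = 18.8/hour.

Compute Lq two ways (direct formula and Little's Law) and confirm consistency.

Method 1 (direct): Lq = λ²/(μ(μ-λ)) = 98.01/(18.8 × 8.90) = 0.5858

Method 2 (Little's Law):
W = 1/(μ-λ) = 1/8.90 = 0.11236
Wq = W - 1/μ = 0.11236 - 0.053191 = 0.05917
Lq = λWq = 9.9 × 0.05917 = 0.5858 ✔ (matches Method 1)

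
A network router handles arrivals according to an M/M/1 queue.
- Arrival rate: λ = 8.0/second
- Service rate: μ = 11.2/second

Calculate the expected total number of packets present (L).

ρ = λ/μ = 8.0/11.2 = 0.7143
For M/M/1: L = λ/(μ-λ)
L = 8.0/(11.2-8.0) = 8.0/3.20
L = 2.5000 packets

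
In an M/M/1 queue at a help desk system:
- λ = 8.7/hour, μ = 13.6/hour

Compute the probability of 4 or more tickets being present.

ρ = λ/μ = 8.7/13.6 = 0.6397
P(N ≥ n) = ρⁿ
P(N ≥ 4) = 0.6397^4
P(N ≥ 4) = 0.1675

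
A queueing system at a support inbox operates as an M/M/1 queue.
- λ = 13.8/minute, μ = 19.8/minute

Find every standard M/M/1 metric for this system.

Step 1: ρ = λ/μ = 13.8/19.8 = 0.6970
Step 2: L = λ/(μ-λ) = 13.8/6.00 = 2.3000
Step 3: Lq = λ²/(μ(μ-λ)) = 190.44/(19.8×6.00) = 1.6030
Step 4: W = 1/(μ-λ) = 1/6.00 = 0.16667
Step 5: Wq = λ/(μ(μ-λ)) = 13.8/(19.8×6.00) = 0.1162
Step 6: P(0) = 1-ρ = 0.3030
Verify: L = λW = 13.8×0.16667 = 2.3000 ✔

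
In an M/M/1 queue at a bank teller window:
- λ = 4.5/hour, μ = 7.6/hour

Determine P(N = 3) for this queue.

ρ = λ/μ = 4.5/7.6 = 0.5921
P(n) = (1-ρ)ρⁿ
P(3) = (1-0.5921) × 0.5921^3
P(3) = 0.40790 × 0.20758
P(3) = 0.08467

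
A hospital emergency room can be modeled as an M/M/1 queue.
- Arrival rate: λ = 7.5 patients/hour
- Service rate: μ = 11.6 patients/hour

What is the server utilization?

Server utilization: ρ = λ/μ
ρ = 7.5/11.6 = 0.6466
The server is busy 64.66% of the time.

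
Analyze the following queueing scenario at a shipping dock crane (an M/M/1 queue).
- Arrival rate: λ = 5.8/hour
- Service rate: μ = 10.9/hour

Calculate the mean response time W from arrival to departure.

First, compute utilization: ρ = λ/μ = 5.8/10.9 = 0.5321
For M/M/1: W = 1/(μ-λ)
W = 1/(10.9-5.8) = 1/5.10
W = 0.1961 hours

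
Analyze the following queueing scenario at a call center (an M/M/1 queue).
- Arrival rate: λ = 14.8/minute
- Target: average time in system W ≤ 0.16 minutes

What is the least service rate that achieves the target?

For M/M/1: W = 1/(μ-λ)
Need W ≤ 0.16, so 1/(μ-λ) ≤ 0.16
μ - λ ≥ 1/0.16 = 6.2500
μ ≥ 14.8 + 6.2500 = 21.0500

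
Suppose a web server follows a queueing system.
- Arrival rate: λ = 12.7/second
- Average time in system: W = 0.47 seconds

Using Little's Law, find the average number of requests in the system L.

Little's Law: L = λW
L = 12.7 × 0.47 = 5.9690 requests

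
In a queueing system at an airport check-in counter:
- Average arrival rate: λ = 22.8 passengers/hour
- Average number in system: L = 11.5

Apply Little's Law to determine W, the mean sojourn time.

Little's Law: L = λW, so W = L/λ
W = 11.5/22.8 = 0.5044 hours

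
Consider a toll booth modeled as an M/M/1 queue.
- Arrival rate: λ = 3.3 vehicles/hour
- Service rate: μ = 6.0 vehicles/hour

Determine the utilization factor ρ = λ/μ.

Server utilization: ρ = λ/μ
ρ = 3.3/6.0 = 0.5500
The server is busy 55.00% of the time.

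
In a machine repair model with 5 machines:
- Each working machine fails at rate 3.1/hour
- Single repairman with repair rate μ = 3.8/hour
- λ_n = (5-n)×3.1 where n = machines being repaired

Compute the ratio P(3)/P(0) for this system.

P(3)/P(0) = ∏_{i=0}^{3-1} λ_i/μ_{i+1}
= (5-0)×3.1/3.8 × (5-1)×3.1/3.8 × (5-2)×3.1/3.8
= 32.5751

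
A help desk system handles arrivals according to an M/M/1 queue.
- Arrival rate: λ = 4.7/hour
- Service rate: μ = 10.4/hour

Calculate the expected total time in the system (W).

First, compute utilization: ρ = λ/μ = 4.7/10.4 = 0.4519
For M/M/1: W = 1/(μ-λ)
W = 1/(10.4-4.7) = 1/5.70
W = 0.1754 hours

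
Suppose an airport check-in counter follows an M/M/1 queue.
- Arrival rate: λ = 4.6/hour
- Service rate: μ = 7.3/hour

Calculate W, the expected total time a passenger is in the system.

First, compute utilization: ρ = λ/μ = 4.6/7.3 = 0.6301
For M/M/1: W = 1/(μ-λ)
W = 1/(7.3-4.6) = 1/2.70
W = 0.3704 hours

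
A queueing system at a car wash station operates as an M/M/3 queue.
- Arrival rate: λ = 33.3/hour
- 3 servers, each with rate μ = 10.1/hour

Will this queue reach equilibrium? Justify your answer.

Stability requires ρ = λ/(cμ) < 1
ρ = 33.3/(3 × 10.1) = 33.3/30.30 = 1.0990
Since 1.0990 ≥ 1, the system is UNSTABLE.
Need c > λ/μ = 33.3/10.1 = 3.30.
Minimum servers needed: c = 4.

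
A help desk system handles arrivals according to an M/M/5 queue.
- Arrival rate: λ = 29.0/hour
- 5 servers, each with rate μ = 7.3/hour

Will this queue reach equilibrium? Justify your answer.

Stability requires ρ = λ/(cμ) < 1
ρ = 29.0/(5 × 7.3) = 29.0/36.50 = 0.7945
Since 0.7945 < 1, the system is STABLE.
The servers are busy 79.45% of the time.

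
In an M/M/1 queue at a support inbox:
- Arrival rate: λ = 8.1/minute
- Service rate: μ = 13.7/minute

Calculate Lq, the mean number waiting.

ρ = λ/μ = 8.1/13.7 = 0.5912
For M/M/1: Lq = λ²/(μ(μ-λ))
Lq = 65.61/(13.7 × 5.60)
Lq = 0.8552 emails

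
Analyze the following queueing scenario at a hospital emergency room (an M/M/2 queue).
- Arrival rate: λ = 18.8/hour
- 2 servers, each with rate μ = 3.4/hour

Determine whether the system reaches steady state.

Stability requires ρ = λ/(cμ) < 1
ρ = 18.8/(2 × 3.4) = 18.8/6.80 = 2.7647
Since 2.7647 ≥ 1, the system is UNSTABLE.
Need c > λ/μ = 18.8/3.4 = 5.53.
Minimum servers needed: c = 6.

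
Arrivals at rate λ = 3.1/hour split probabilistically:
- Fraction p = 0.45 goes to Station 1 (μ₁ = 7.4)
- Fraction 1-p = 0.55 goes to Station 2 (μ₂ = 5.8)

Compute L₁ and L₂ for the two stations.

Effective rates: λ₁ = 3.1×0.45 = 1.395, λ₂ = 3.1×0.55 = 1.705
Station 1: ρ₁ = 1.395/7.4 = 0.1885, L₁ = ρ₁/(1-ρ₁) = 0.1885/(1-0.1885) = 0.2323
Station 2: ρ₂ = 1.705/5.8 = 0.2940, L₂ = ρ₂/(1-ρ₂) = 0.2940/(1-0.2940) = 0.4164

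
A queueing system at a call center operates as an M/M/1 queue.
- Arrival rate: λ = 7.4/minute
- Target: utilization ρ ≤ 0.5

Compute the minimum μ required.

ρ = λ/μ, so μ = λ/ρ
μ ≥ 7.4/0.5 = 14.8000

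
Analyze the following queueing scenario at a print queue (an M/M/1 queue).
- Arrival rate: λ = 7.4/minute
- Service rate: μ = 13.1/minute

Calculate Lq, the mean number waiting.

ρ = λ/μ = 7.4/13.1 = 0.5649
For M/M/1: Lq = λ²/(μ(μ-λ))
Lq = 54.76/(13.1 × 5.70)
Lq = 0.7334 jobs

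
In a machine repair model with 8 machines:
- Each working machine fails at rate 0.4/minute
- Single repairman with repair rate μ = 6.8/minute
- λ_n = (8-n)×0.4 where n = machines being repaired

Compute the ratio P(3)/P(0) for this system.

P(3)/P(0) = ∏_{i=0}^{3-1} λ_i/μ_{i+1}
= (8-0)×0.4/6.8 × (8-1)×0.4/6.8 × (8-2)×0.4/6.8
= 0.06839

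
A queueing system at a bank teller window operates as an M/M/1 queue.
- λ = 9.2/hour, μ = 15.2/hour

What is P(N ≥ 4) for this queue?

ρ = λ/μ = 9.2/15.2 = 0.6053
P(N ≥ n) = ρⁿ
P(N ≥ 4) = 0.6053^4
P(N ≥ 4) = 0.1342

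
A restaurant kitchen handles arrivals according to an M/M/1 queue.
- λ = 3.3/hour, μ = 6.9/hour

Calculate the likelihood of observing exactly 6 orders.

ρ = λ/μ = 3.3/6.9 = 0.47826
P(n) = (1-ρ)ρⁿ
P(6) = (1-0.47826) × 0.47826^6
P(6) = 0.52174 × 0.011967
P(6) = 0.006244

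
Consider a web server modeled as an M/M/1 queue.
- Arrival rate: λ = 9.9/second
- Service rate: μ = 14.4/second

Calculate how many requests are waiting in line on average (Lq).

ρ = λ/μ = 9.9/14.4 = 0.6875
For M/M/1: Lq = λ²/(μ(μ-λ))
Lq = 98.01/(14.4 × 4.50)
Lq = 1.5125 requests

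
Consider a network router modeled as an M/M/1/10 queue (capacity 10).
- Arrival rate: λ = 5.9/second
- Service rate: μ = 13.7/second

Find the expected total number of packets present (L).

ρ = λ/μ = 5.9/13.7 = 0.430657
P₀ = (1-ρ)/(1-ρ^(K+1)) = (1-0.430657)/(1-0.430657^11) = 0.5693/0.9999 = 0.5694
P_K = P₀×ρ^K = 0.5694 × 0.430657^10 = 0.5694 × 0.0002194 = 0.0001249
L = ρ[1 - (K+1)ρ^K + Kρ^(K+1)] / [(1-ρ)(1-ρ^(K+1))]
L = 0.430657 × (1 - 11×0.0002194 + 10×0.00009450) / ((1 - 0.430657) × (1 - 0.00009450)) = 0.7554 packets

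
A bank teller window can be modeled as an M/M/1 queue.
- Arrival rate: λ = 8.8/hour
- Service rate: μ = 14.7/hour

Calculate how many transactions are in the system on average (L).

ρ = λ/μ = 8.8/14.7 = 0.5986
For M/M/1: L = λ/(μ-λ)
L = 8.8/(14.7-8.8) = 8.8/5.90
L = 1.4915 transactions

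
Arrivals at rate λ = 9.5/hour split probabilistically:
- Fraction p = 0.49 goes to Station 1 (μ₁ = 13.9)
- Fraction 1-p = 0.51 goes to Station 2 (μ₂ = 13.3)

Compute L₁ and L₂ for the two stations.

Effective rates: λ₁ = 9.5×0.49 = 4.655, λ₂ = 9.5×0.51 = 4.845
Station 1: ρ₁ = 4.655/13.9 = 0.3349, L₁ = ρ₁/(1-ρ₁) = 0.3349/(1-0.3349) = 0.5035
Station 2: ρ₂ = 4.845/13.3 = 0.36429, L₂ = ρ₂/(1-ρ₂) = 0.36429/(1-0.36429) = 0.5730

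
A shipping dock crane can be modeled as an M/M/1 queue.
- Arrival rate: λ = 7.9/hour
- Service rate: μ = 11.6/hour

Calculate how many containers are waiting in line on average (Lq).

ρ = λ/μ = 7.9/11.6 = 0.6810
For M/M/1: Lq = λ²/(μ(μ-λ))
Lq = 62.41/(11.6 × 3.70)
Lq = 1.4541 containers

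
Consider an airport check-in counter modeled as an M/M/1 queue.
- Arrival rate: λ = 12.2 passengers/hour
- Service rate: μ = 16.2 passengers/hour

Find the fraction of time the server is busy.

Server utilization: ρ = λ/μ
ρ = 12.2/16.2 = 0.7531
The server is busy 75.31% of the time.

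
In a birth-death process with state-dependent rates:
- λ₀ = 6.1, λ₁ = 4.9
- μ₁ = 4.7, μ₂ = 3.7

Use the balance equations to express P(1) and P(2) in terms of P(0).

Balance equations:
State 0: λ₀P₀ = μ₁P₁ → P₁ = (λ₀/μ₁)P₀ = (6.1/4.7)P₀ = 1.2979P₀
State 1: P₂ = (λ₀λ₁)/(μ₁μ₂)P₀ = (6.1×4.9)/(4.7×3.7)P₀ = 1.7188P₀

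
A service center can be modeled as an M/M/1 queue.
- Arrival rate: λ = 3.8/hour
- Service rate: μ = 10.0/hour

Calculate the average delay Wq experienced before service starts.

First, compute utilization: ρ = λ/μ = 3.8/10.0 = 0.3800
For M/M/1: Wq = λ/(μ(μ-λ))
Wq = 3.8/(10.0 × (10.0-3.8))
Wq = 3.8/(10.0 × 6.20)
Wq = 0.06129 hours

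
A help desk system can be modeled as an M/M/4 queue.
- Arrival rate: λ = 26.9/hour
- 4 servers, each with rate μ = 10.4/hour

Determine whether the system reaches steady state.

Stability requires ρ = λ/(cμ) < 1
ρ = 26.9/(4 × 10.4) = 26.9/41.60 = 0.6466
Since 0.6466 < 1, the system is STABLE.
The servers are busy 64.66% of the time.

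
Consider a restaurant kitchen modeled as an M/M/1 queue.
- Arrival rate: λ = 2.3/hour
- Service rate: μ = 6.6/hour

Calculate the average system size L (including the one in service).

ρ = λ/μ = 2.3/6.6 = 0.3485
For M/M/1: L = λ/(μ-λ)
L = 2.3/(6.6-2.3) = 2.3/4.30
L = 0.5349 orders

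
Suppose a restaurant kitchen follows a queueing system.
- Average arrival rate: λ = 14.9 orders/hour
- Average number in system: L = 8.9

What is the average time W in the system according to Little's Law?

Little's Law: L = λW, so W = L/λ
W = 8.9/14.9 = 0.5973 hours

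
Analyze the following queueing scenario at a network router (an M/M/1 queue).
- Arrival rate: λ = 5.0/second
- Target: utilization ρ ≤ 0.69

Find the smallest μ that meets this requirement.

ρ = λ/μ, so μ = λ/ρ
μ ≥ 5.0/0.69 = 7.2464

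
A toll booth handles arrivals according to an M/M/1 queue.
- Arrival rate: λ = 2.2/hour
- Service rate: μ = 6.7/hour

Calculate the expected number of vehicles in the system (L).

ρ = λ/μ = 2.2/6.7 = 0.3284
For M/M/1: L = λ/(μ-λ)
L = 2.2/(6.7-2.2) = 2.2/4.50
L = 0.4889 vehicles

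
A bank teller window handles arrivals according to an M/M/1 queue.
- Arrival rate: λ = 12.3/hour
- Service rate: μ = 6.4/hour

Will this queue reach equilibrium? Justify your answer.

Stability requires ρ = λ/(cμ) < 1
ρ = 12.3/(1 × 6.4) = 12.3/6.40 = 1.9219
Since 1.9219 ≥ 1, the system is UNSTABLE.
Queue grows without bound. Need μ > λ = 12.3.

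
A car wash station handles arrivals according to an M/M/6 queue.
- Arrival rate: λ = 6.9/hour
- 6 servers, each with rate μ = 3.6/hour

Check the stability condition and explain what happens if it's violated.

Stability requires ρ = λ/(cμ) < 1
ρ = 6.9/(6 × 3.6) = 6.9/21.60 = 0.3194
Since 0.3194 < 1, the system is STABLE.
The servers are busy 31.94% of the time.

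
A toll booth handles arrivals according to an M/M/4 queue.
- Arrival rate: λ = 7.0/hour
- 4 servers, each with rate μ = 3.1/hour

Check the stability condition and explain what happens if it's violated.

Stability requires ρ = λ/(cμ) < 1
ρ = 7.0/(4 × 3.1) = 7.0/12.40 = 0.5645
Since 0.5645 < 1, the system is STABLE.
The servers are busy 56.45% of the time.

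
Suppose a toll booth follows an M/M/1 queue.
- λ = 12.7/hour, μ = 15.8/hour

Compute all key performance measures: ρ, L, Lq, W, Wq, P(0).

Step 1: ρ = λ/μ = 12.7/15.8 = 0.8038
Step 2: L = λ/(μ-λ) = 12.7/3.10 = 4.0968
Step 3: Lq = λ²/(μ(μ-λ)) = 161.29/(15.8×3.10) = 3.2930
Step 4: W = 1/(μ-λ) = 1/3.10 = 0.32258
Step 5: Wq = λ/(μ(μ-λ)) = 12.7/(15.8×3.10) = 0.2593
Step 6: P(0) = 1-ρ = 0.1962
Verify: L = λW = 12.7×0.32258 = 4.0968 ✔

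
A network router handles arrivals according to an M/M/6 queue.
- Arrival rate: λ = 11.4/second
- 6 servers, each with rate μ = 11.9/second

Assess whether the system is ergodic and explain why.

Stability requires ρ = λ/(cμ) < 1
ρ = 11.4/(6 × 11.9) = 11.4/71.40 = 0.1597
Since 0.1597 < 1, the system is STABLE.
The servers are busy 15.97% of the time.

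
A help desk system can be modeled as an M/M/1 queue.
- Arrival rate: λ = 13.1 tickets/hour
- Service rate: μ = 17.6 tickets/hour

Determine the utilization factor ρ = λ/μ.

Server utilization: ρ = λ/μ
ρ = 13.1/17.6 = 0.7443
The server is busy 74.43% of the time.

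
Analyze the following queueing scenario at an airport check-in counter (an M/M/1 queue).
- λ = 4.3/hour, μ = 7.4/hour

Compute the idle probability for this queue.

ρ = λ/μ = 4.3/7.4 = 0.5811
P(0) = 1 - ρ = 1 - 0.5811 = 0.4189
The server is idle 41.89% of the time.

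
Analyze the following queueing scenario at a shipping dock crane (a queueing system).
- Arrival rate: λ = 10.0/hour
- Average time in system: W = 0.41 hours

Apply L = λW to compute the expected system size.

Little's Law: L = λW
L = 10.0 × 0.41 = 4.1000 containers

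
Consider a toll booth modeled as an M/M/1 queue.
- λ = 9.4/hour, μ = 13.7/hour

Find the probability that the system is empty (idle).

ρ = λ/μ = 9.4/13.7 = 0.6861
P(0) = 1 - ρ = 1 - 0.6861 = 0.3139
The server is idle 31.39% of the time.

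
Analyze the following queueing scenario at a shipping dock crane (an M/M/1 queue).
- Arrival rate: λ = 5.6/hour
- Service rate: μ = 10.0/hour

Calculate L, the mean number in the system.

ρ = λ/μ = 5.6/10.0 = 0.5600
For M/M/1: L = λ/(μ-λ)
L = 5.6/(10.0-5.6) = 5.6/4.40
L = 1.2727 containers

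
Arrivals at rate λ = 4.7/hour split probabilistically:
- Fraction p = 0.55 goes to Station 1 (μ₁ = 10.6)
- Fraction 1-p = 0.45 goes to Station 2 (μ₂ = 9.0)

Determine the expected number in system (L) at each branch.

Effective rates: λ₁ = 4.7×0.55 = 2.585, λ₂ = 4.7×0.45 = 2.115
Station 1: ρ₁ = 2.585/10.6 = 0.24387, L₁ = ρ₁/(1-ρ₁) = 0.24387/(1-0.24387) = 0.3225
Station 2: ρ₂ = 2.115/9.0 = 0.2350, L₂ = ρ₂/(1-ρ₂) = 0.2350/(1-0.2350) = 0.3072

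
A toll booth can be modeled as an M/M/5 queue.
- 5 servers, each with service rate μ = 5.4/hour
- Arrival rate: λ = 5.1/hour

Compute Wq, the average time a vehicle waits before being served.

Traffic intensity: ρ = λ/(cμ) = 5.1/(5×5.4) = 0.1889
Since ρ = 0.1889 < 1, system is stable.
Offered load a = λ/μ = cρ = 5.1/5.4 = 0.9444
P₀ = [ Σₙ₌₀^4 aⁿ/n! + a^5/(5!(1-ρ)) ]⁻¹
Σ = a^0/0! + a^1/1! + a^2/2! + a^3/3! + a^4/4! = 1.0000 + 0.9444 + 0.4460 + 0.1404 + 0.03315 = 2.5640
a^5/(5!(1-ρ)) = 0.7514/(120 × 0.8111) = 0.007720
P₀ = 1/(2.5640 + 0.007720) = 0.3888
Lq = P₀·a^5·ρ / (5!(1-ρ)²) = 0.38885 × 0.75142 × 0.18889 / (120 × 0.65790) = 0.0006991
Wq = Lq/λ = 0.0006991/5.1 = 0.0001371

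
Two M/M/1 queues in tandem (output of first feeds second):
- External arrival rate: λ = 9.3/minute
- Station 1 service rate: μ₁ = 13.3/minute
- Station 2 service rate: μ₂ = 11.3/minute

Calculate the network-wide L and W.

By Jackson's theorem, each station behaves as independent M/M/1.
Station 1: ρ₁ = 9.3/13.3 = 0.6992, L₁ = ρ₁/(1-ρ₁) = λ/(μ₁-λ) = 9.3/4.00 = 2.3250
Station 2: ρ₂ = 9.3/11.3 = 0.8230, L₂ = ρ₂/(1-ρ₂) = λ/(μ₂-λ) = 9.3/2.00 = 4.6500
Total: L = L₁ + L₂ = 2.3250 + 4.6500 = 6.9750
W = L/λ = 6.9750/9.3 = 0.7500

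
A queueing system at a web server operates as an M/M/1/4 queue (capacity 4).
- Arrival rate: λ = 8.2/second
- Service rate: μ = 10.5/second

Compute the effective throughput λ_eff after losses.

ρ = λ/μ = 8.2/10.5 = 0.78095
P₀ = (1-ρ)/(1-ρ^(K+1)) = (1-0.78095)/(1-0.78095^5) = 0.2190/0.7095 = 0.3087
P_K = P₀×ρ^K = 0.3087 × 0.78095^4 = 0.3087 × 0.3720 = 0.1148
λ_eff = λ(1-P_K) = 8.2 × (1 - 0.114835) = 8.2 × 0.885165 = 7.2584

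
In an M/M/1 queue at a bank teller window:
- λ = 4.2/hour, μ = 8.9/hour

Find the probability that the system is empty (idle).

ρ = λ/μ = 4.2/8.9 = 0.4719
P(0) = 1 - ρ = 1 - 0.4719 = 0.5281
The server is idle 52.81% of the time.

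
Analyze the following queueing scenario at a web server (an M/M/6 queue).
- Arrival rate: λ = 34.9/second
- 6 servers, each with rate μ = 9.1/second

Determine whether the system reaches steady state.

Stability requires ρ = λ/(cμ) < 1
ρ = 34.9/(6 × 9.1) = 34.9/54.60 = 0.6392
Since 0.6392 < 1, the system is STABLE.
The servers are busy 63.92% of the time.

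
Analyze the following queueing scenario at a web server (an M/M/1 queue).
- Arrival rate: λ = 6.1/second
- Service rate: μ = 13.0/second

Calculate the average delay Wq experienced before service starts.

First, compute utilization: ρ = λ/μ = 6.1/13.0 = 0.4692
For M/M/1: Wq = λ/(μ(μ-λ))
Wq = 6.1/(13.0 × (13.0-6.1))
Wq = 6.1/(13.0 × 6.90)
Wq = 0.06800 seconds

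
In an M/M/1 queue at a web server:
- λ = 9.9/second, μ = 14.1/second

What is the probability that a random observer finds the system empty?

ρ = λ/μ = 9.9/14.1 = 0.7021
P(0) = 1 - ρ = 1 - 0.7021 = 0.2979
The server is idle 29.79% of the time.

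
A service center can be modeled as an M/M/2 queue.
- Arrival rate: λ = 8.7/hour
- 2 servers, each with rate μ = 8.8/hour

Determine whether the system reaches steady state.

Stability requires ρ = λ/(cμ) < 1
ρ = 8.7/(2 × 8.8) = 8.7/17.60 = 0.4943
Since 0.4943 < 1, the system is STABLE.
The servers are busy 49.43% of the time.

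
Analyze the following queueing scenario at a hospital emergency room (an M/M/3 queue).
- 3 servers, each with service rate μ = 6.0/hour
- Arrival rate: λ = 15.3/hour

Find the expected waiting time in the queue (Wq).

Traffic intensity: ρ = λ/(cμ) = 15.3/(3×6.0) = 0.8500
Since ρ = 0.8500 < 1, system is stable.
Offered load a = λ/μ = cρ = 15.3/6.0 = 2.5500
P₀ = [ Σₙ₌₀^2 aⁿ/n! + a^3/(3!(1-ρ)) ]⁻¹
Σ = a^0/0! + a^1/1! + a^2/2! = 1.0000 + 2.5500 + 3.2513 = 6.8013
a^3/(3!(1-ρ)) = 16.5814/(6 × 0.1500) = 18.4238
P₀ = 1/(6.8013 + 18.4238) = 0.03964
Lq = P₀·a^3·ρ / (3!(1-ρ)²) = 0.039643 × 16.5814 × 0.85000 / (6 × 0.022500) = 4.1388
Wq = Lq/λ = 4.1388/15.3 = 0.2705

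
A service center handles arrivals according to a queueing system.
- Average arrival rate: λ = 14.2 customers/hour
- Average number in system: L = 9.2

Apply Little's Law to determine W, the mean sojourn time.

Little's Law: L = λW, so W = L/λ
W = 9.2/14.2 = 0.6479 hours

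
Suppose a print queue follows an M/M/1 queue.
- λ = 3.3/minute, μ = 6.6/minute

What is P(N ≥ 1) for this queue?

ρ = λ/μ = 3.3/6.6 = 0.5000
P(N ≥ n) = ρⁿ
P(N ≥ 1) = 0.5000^1
P(N ≥ 1) = 0.5000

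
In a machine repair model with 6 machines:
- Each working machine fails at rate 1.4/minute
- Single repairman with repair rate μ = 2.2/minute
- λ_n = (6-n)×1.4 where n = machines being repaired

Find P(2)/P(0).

P(2)/P(0) = ∏_{i=0}^{2-1} λ_i/μ_{i+1}
= (6-0)×1.4/2.2 × (6-1)×1.4/2.2
= 12.1488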